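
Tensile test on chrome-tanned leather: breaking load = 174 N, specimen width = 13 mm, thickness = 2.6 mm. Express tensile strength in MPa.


Cross-section = 13 x 2.6 = 33.8 mm^2
TS = 174 / 33.8 = 5.15 MPa
(1 N/mm^2 = 1 MPa)


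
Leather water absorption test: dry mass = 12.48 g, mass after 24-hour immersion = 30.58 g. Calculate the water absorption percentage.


145.0%

Water absorbed = 30.58 - 12.48 = 18.10 g
WA% = 18.10 / 12.48 x 100 = 145.0%


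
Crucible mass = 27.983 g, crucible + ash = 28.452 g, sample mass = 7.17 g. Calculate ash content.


Ash mass = 0.469 g
Ash content = 6.54%


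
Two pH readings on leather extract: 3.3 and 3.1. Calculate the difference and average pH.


Difference = 0.2
Average pH = 3.20


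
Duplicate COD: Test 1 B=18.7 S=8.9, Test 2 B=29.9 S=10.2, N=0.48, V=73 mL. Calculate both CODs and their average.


COD1 = (18.7 - 8.9) x 0.48 x 8000 / 73 = 515.5 mg/L
COD2 = (29.9 - 10.2) x 0.48 x 8000 / 73 = 1036.3 mg/L
Average = (515.5 + 1036.3) / 2 = 775.9 mg/L


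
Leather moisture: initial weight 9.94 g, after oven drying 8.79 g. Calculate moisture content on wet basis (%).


11.6%


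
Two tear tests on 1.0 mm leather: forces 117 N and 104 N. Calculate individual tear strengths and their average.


Tear 1 = 117.0 N/mm
Tear 2 = 104.0 N/mm
Average = 110.5 N/mm


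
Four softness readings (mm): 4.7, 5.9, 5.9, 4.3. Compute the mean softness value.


5.20 mm

Sum = 4.7 + 5.9 + 5.9 + 4.3
Mean = 20.8 / 4 = 5.20 mm


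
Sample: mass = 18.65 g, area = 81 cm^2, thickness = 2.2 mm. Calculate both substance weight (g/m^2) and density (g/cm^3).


SW = 18.65 / 81 x 10000 = 2302.5 g/m^2
Volume = 81 x 2.2 / 10 = 17.82 cm^3
Density = 18.65 / 17.82 = 1.047 g/cm^3


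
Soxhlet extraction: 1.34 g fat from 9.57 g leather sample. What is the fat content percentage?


Fat content = 1.34 / 9.57 x 100
Fat = 14.0%


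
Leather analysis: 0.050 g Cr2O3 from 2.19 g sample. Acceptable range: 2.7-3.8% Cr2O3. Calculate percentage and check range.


Cr2O3% = 0.050 / 2.19 x 100 = 2.28%
Acceptable range: 2.7 to 3.8%
Within range: No


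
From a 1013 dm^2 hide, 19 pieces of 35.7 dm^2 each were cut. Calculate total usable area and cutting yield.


Total usable = 19 x 35.7 = 678.3 dm^2
Yield = 678.3 / 1013 x 100 = 67.0%


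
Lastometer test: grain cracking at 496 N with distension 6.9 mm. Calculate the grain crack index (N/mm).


71.9 N/mm

Grain crack index = force / distension
Index = 496 / 6.9 = 71.9 N/mm


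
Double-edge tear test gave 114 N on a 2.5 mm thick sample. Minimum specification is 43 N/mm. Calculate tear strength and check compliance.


Tear strength = 114 / 2.5 = 45.6 N/mm
Required minimum = 43 N/mm
Compliant: Yes


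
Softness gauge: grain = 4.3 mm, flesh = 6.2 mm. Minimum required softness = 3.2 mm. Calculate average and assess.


Average = (4.3 + 6.2) / 2 = 5.25 mm
Minimum = 3.2 mm
Meets requirement: Yes


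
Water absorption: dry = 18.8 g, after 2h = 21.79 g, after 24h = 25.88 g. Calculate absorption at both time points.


WA (2h) = (21.79 - 18.8) / 18.8 x 100 = 15.9%
WA (24h) = (25.88 - 18.8) / 18.8 x 100 = 37.7%


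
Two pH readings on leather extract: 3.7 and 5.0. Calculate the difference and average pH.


Difference = |3.7 - 5.0| = 1.3
Average = (3.7 + 5.0) / 2 = 4.35


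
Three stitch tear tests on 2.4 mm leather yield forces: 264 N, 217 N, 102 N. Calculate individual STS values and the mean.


STS1 = 264 / 2.4 = 110.0 N/mm
STS2 = 217 / 2.4 = 90.4 N/mm
STS3 = 102 / 2.4 = 42.5 N/mm
Mean = (110.0 + 90.4 + 42.5) / 3 = 81.0 N/mm


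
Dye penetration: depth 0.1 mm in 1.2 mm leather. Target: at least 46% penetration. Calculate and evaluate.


Penetration = 0.1 / 1.2 x 100 = 8.3%
Target: 46%
Meets target: No


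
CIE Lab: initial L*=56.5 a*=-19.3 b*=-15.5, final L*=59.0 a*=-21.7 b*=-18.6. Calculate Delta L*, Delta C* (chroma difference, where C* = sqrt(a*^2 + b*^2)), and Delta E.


Delta L* = 59.0 - 56.5 = 2.5
C1* = sqrt((-19.3)^2 + (-15.5)^2) = 24.754
C2* = sqrt((-21.7)^2 + (-18.6)^2) = 28.581
Delta C* = 28.581 - 24.754 = 3.83
Delta E = sqrt((2.5)^2 + (-2.4)^2 + (-3.1)^2) = 4.65


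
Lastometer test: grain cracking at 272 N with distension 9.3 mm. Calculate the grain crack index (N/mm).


Grain crack index = force / distension
Index = 272 / 9.3 = 29.2 N/mm


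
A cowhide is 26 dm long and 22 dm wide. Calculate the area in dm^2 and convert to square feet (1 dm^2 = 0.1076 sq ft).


572 dm^2
61.55 sq ft


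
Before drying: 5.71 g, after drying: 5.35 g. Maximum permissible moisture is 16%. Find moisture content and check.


Moisture content = 6.3%
Acceptable: Yes

MC = (5.71 - 5.35) / 5.71 x 100 = 6.3%
Maximum: 16%
Acceptable: Yes


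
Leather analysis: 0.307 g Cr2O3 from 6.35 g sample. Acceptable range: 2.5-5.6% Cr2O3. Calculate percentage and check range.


Cr2O3% = 0.307 / 6.35 x 100 = 4.83%
Acceptable range: 2.5 to 5.6%
Within range: Yes


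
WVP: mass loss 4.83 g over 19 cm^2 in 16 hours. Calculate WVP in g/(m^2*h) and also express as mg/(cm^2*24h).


WVP = 4.83 / (19 x 16) x 10000 = 158.88 g/(m^2*h)
Mass loss in mg = 4.83 x 1000 = 4830 mg
Per cm^2 per 24h in mg: 4830 x 24 / (19 x 16) = 115920 / 304 = 381.32 mg/(cm^2*24h)


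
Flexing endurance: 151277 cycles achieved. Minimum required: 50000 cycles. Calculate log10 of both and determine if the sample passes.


log10(151277) = 5.18
log10(50000) = 4.70
Passes: Yes


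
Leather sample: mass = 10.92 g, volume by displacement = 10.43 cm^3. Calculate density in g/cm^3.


1.047 g/cm^3

Density = mass / volume
Density = 10.92 / 10.43 = 1.047 g/cm^3


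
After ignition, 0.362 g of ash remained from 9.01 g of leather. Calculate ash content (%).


4.02%

Ash% = 0.362 / 9.01 x 100
Ash% = 4.02%


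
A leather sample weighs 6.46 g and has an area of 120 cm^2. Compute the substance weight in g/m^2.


538.3 g/m^2

Substance weight = mass / area x 10000
SW = 6.46 / 120 x 10000
SW = 538.3 g/m^2


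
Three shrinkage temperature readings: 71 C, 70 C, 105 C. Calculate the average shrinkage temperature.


82.0 C

Average = (71 + 70 + 105) / 3
Average = 246 / 3 = 82.0 C


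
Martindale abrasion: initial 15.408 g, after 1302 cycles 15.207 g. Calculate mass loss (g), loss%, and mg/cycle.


Mass loss = 0.201 g
Loss = 1.30%
Rate = 0.154 mg/cycle


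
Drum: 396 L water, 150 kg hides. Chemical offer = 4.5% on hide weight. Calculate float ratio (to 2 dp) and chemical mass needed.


Float ratio = 396 / 150 = 2.64
Chemical = 150 x 4.5 / 100 = 6.75 kg


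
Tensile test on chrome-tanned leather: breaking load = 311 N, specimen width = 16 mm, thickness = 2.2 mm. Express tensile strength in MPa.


8.84 MPa


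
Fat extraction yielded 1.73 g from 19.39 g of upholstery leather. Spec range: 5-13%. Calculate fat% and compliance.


Fat% = 1.73 / 19.39 x 100 = 8.9%
Spec range: 5-13%
Compliant: Yes


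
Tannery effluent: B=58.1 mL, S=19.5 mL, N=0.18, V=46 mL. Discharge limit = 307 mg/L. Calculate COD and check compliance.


COD = 1208.3 mg/L
Compliant: No


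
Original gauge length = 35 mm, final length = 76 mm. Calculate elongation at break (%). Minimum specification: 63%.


Elongation = 117.1%
Meets spec: Yes

Extension = 76 - 35 = 41 mm
Elongation = 41 / 35 x 100 = 117.1%
Minimum required: 63%
Meets specification: Yes


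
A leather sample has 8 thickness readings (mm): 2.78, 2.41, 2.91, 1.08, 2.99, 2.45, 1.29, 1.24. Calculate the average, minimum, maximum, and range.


Average = 2.14 mm
Min = 1.08 mm
Max = 2.99 mm
Range = 1.91 mm

Sum = 17.15
Average = 17.15 / 8 = 2.14 mm
Minimum = 1.08 mm
Maximum = 2.99 mm
Range = 2.99 - 1.08 = 1.91 mm


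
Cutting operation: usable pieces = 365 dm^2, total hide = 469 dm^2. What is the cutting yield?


Yield = usable / total x 100
Yield = 365 / 469 x 100 = 77.8%


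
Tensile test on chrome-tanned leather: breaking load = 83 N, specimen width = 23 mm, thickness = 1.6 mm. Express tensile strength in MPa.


Cross-section = 23 x 1.6 = 36.8 mm^2
TS = 83 / 36.8 = 2.26 MPa
(1 N/mm^2 = 1 MPa)


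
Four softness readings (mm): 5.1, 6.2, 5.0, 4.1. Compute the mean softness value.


Sum = 5.1 + 6.2 + 5.0 + 4.1
Mean = 20.4 / 4 = 5.10 mm


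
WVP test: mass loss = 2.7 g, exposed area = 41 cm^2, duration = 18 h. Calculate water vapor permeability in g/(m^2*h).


WVP = mass_loss / (area x time) x 10000
WVP = 2.7 / (41 x 18) x 10000
WVP = 2.7 / 738 x 10000 = 36.59 g/(m^2*h)


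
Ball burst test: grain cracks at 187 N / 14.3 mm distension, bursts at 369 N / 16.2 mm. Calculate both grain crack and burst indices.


Crack index = 13.1 N/mm
Burst index = 22.8 N/mm


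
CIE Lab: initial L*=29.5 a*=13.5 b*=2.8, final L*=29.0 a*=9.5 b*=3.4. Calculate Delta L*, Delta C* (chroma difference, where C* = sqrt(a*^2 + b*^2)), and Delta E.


Delta L* = -0.5
Delta C* = -3.70
Delta E = 4.08

Delta L* = 29.0 - 29.5 = -0.5
C1* = sqrt((13.5)^2 + (2.8)^2) = 13.787
C2* = sqrt((9.5)^2 + (3.4)^2) = 10.090
Delta C* = 10.090 - 13.787 = -3.70
Delta E = sqrt((-0.5)^2 + (-4.0)^2 + (0.6)^2) = 4.08


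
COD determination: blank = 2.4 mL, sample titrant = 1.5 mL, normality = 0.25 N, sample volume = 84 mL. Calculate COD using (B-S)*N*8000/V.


COD = (2.4 - 1.5) x 0.25 x 8000 / 84
COD = 0.9 x 0.25 x 8000 / 84
COD = 21.4 mg/L


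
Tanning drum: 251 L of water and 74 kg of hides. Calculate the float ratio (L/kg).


Float ratio = water / hide weight
Ratio = 251 / 74 = 3.4


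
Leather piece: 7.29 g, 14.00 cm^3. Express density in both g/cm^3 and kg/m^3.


0.521 g/cm^3
521 kg/m^3


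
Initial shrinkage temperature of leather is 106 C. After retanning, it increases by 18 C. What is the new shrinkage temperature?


124 C


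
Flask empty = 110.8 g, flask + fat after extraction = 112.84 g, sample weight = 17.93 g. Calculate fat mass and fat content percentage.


Fat mass = 2.04 g
Fat content = 11.4%

Fat mass = 112.84 - 110.8 = 2.04 g
Fat% = 2.04 / 17.93 x 100 = 11.4%


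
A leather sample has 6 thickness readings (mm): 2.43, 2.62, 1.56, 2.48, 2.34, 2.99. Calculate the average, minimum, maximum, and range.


Average = 2.40 mm
Min = 1.56 mm
Max = 2.99 mm
Range = 1.43 mm

Sum = 14.42
Average = 14.42 / 6 = 2.40 mm
Minimum = 1.56 mm
Maximum = 2.99 mm
Range = 2.99 - 1.56 = 1.43 mm


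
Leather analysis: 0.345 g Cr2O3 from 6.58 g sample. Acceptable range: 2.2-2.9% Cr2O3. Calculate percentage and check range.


Cr2O3% = 0.345 / 6.58 x 100 = 5.24%
Acceptable range: 2.2 to 2.9%
Within range: No


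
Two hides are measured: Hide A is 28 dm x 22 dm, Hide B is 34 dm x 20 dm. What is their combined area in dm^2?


1296 dm^2

Hide A area = 28 x 22 = 616 dm^2
Hide B area = 34 x 20 = 680 dm^2
Total = 616 + 680 = 1296 dm^2


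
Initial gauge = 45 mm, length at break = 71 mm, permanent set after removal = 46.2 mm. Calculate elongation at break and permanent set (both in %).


Elongation at break = (71 - 45) / 45 x 100 = 57.8%
Permanent set = (46.2 - 45) / 45 x 100 = 2.7%


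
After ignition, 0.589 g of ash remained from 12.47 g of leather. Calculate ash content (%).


4.72%


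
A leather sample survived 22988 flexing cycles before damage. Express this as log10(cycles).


4.36

log10(22988) = 4.36


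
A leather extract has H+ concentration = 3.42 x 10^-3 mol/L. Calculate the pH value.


pH = -log10[H+]
pH = -log10(3.42 x 10^-3) = 2.47


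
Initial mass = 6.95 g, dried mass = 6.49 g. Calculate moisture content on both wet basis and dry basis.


Wet basis = 6.6%
Dry basis = 7.1%

Moisture lost = 6.95 - 6.49 = 0.46 g
Wet basis MC = 0.46 / 6.95 x 100 = 6.6%
Dry basis MC = 0.46 / 6.49 x 100 = 7.1%


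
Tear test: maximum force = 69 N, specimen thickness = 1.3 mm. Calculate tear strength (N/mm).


Tear strength = force / thickness
Tear = 69 / 1.3 = 53.1 N/mm


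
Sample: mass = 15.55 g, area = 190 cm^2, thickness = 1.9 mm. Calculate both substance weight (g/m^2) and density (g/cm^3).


Substance weight = 818.4 g/m^2
Density = 0.431 g/cm^3

SW = 15.55 / 190 x 10000 = 818.4 g/m^2
Volume = 190 x 1.9 / 10 = 36.10 cm^3
Density = 15.55 / 36.10 = 0.431 g/cm^3


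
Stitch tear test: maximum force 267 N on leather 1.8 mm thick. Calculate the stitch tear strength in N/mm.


Stitch tear strength = force / thickness
STS = 267 / 1.8 = 148.3 N/mm


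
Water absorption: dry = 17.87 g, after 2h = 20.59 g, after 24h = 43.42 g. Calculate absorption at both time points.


WA (2h) = (20.59 - 17.87) / 17.87 x 100 = 15.2%
WA (24h) = (43.42 - 17.87) / 17.87 x 100 = 143.0%


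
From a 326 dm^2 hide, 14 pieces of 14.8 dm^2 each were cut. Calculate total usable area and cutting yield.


Total usable = 14 x 14.8 = 207.2 dm^2
Yield = 207.2 / 326 x 100 = 63.6%


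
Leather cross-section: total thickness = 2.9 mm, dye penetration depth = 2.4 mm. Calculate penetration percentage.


82.8%

Penetration% = 2.4 / 2.9 x 100
Penetration = 82.8%


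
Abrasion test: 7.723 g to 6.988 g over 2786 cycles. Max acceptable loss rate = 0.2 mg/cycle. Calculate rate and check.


Loss = 7.723 - 6.988 = 0.735 g
Rate = 0.735 g / 2786 cycles x 1000 = 0.264 mg/cycle
Max = 0.2 mg/cycle
Passes: No


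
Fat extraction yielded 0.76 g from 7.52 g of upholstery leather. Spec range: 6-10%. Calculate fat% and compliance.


Fat% = 0.76 / 7.52 x 100 = 10.1%
Spec range: 6-10%
Compliant: No


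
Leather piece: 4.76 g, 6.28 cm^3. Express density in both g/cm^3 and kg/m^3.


0.758 g/cm^3
758 kg/m^3

Density = 4.76 / 6.28 = 0.758 g/cm^3
Convert: 0.758 x 1000 = 758 kg/m^3


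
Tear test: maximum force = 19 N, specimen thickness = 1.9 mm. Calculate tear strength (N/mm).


Tear strength = force / thickness
Tear = 19 / 1.9 = 10.0 N/mm


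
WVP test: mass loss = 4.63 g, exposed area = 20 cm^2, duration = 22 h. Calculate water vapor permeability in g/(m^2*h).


WVP = mass_loss / (area x time) x 10000
WVP = 4.63 / (20 x 22) x 10000
WVP = 4.63 / 440 x 10000 = 105.23 g/(m^2*h)


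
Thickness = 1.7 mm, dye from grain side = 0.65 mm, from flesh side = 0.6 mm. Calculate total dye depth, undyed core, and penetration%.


Total dyed = 1.25 mm
Undyed core = 0.45 mm
Penetration = 73.5%

Total dyed = 0.65 + 0.6 = 1.25 mm
Undyed core = 1.7 - 1.25 = 0.45 mm
Penetration = 1.25 / 1.7 x 100 = 73.5%


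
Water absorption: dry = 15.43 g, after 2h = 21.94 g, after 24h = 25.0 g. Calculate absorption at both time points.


2h absorption = 42.2%
24h absorption = 62.0%

WA (2h) = (21.94 - 15.43) / 15.43 x 100 = 42.2%
WA (24h) = (25.0 - 15.43) / 15.43 x 100 = 62.0%


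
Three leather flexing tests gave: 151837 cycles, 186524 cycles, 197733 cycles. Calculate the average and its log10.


Average = (151837 + 186524 + 197733) / 3 = 178698 cycles
log10(178698) = 5.25


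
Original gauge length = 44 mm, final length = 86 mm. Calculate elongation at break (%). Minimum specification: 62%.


Elongation = 95.5%
Meets spec: Yes


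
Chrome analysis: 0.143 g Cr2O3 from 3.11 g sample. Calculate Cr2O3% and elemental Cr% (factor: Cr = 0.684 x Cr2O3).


Cr2O3% = 0.143 / 3.11 x 100 = 4.60%
Cr% = 4.60 x 0.684 = 3.15%


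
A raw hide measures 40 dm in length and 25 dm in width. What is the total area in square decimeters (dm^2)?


1000 dm^2


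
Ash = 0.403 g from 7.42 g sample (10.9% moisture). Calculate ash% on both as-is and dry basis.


As-is ash = 5.43%
Dry-basis ash = 6.10%


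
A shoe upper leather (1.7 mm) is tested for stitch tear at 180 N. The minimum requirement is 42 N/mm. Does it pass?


STS = 105.9 N/mm
Passes: Yes

STS = 180 / 1.7 = 105.9 N/mm
Minimum required: 42 N/mm
Passes: Yes


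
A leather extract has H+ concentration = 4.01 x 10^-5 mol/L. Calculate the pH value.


pH = 4.40

pH = -log10[H+]
pH = -log10(4.01 x 10^-5) = 4.40


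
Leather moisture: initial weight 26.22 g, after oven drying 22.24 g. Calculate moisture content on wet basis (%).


Moisture = 26.22 - 22.24 = 3.98 g
MC = 3.98 / 26.22 x 100 = 15.2%


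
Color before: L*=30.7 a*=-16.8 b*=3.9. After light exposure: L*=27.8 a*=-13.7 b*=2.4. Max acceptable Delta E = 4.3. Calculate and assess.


Delta E = 4.50
Passes: No

dL = -2.9, da = 3.1, db = -1.5
dE = sqrt((-2.9)^2 + (3.1)^2 + (-1.5)^2) = 4.50
Max = 4.3
Passes: No


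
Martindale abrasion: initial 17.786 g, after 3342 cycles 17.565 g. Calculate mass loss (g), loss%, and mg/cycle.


Loss = 17.786 - 17.565 = 0.221 g
Loss% = 0.221 / 17.786 x 100 = 1.24%
Rate = 0.221 / 3342 x 1000 = 0.066 mg/cycle


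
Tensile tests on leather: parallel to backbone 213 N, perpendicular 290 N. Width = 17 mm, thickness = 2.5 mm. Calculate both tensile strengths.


Area = 17 x 2.5 = 42.5 mm^2
TS (parallel) = 213 / 42.5 = 5.01 N/mm^2
TS (perpendicular) = 290 / 42.5 = 6.82 N/mm^2


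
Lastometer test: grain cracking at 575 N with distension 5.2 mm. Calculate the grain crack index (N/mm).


Grain crack index = force / distension
Index = 575 / 5.2 = 110.6 N/mm


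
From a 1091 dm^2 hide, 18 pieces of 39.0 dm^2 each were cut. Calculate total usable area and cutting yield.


Total usable = 18 x 39.0 = 702.0 dm^2
Yield = 702.0 / 1091 x 100 = 64.3%


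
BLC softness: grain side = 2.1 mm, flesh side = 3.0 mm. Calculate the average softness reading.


2.55 mm

Average = (2.1 + 3.0) / 2
Average = 2.55 mm


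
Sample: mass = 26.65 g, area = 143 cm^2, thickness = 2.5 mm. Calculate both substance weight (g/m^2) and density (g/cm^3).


SW = 26.65 / 143 x 10000 = 1863.6 g/m^2
Volume = 143 x 2.5 / 10 = 35.75 cm^3
Density = 26.65 / 35.75 = 0.745 g/cm^3


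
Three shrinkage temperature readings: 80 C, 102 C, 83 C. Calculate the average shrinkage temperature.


88.3 C

Average = (80 + 102 + 83) / 3
Average = 265 / 3 = 88.3 C


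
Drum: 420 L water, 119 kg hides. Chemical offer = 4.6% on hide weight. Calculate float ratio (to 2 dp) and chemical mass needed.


Float ratio = 3.53
Chemical needed = 5.474 kg


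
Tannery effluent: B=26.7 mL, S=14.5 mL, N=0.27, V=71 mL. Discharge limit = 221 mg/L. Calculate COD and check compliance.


COD = 371.2 mg/L
Compliant: No


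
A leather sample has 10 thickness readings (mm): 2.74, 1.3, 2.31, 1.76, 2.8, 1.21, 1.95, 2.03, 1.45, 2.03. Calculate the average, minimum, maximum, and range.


Average = 1.96 mm
Min = 1.21 mm
Max = 2.8 mm
Range = 1.59 mm

Sum = 19.58
Average = 19.58 / 10 = 1.96 mm
Minimum = 1.21 mm
Maximum = 2.8 mm
Range = 2.8 - 1.21 = 1.59 mm


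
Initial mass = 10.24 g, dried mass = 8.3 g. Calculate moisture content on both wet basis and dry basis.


Wet basis = 18.9%
Dry basis = 23.4%

Moisture lost = 10.24 - 8.3 = 1.94 g
Wet basis MC = 1.94 / 10.24 x 100 = 18.9%
Dry basis MC = 1.94 / 8.3 x 100 = 23.4%


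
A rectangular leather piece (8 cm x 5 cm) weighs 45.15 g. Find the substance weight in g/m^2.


11287.5 g/m^2

Area = 8 x 5 = 40 cm^2
SW = 45.15 / 40 x 10000 = 11287.5 g/m^2


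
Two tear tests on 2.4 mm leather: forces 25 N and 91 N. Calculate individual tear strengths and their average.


Tear 1 = 10.4 N/mm
Tear 2 = 37.9 N/mm
Average = 24.2 N/mm


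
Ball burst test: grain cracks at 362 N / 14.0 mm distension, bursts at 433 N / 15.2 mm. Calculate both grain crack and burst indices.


Crack index = 25.9 N/mm
Burst index = 28.5 N/mm


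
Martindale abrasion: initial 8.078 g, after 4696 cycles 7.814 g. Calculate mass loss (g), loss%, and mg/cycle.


Loss = 8.078 - 7.814 = 0.264 g
Loss% = 0.264 / 8.078 x 100 = 3.27%
Rate = 0.264 / 4696 x 1000 = 0.056 mg/cycle


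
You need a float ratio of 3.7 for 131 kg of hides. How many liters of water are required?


Water = hide weight x target ratio
Water = 131 x 3.7 = 484.7 L


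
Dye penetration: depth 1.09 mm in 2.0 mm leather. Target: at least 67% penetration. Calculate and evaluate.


Penetration = 54.5%
Meets target: No

Penetration = 1.09 / 2.0 x 100 = 54.5%
Target: 67%
Meets target: No


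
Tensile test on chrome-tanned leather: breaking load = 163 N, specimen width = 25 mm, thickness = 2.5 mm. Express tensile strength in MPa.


2.61 MPa


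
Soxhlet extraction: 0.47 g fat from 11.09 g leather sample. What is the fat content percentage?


Fat content = 0.47 / 11.09 x 100
Fat = 4.2%


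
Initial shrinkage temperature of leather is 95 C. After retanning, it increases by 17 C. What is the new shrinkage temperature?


112 C

New Ts = 95 + 17 = 112 C


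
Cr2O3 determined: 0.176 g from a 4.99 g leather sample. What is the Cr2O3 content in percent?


Cr2O3% = 0.176 / 4.99 x 100
Cr2O3% = 3.53%


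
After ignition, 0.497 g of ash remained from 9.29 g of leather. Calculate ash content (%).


Ash% = 0.497 / 9.29 x 100
Ash% = 5.35%


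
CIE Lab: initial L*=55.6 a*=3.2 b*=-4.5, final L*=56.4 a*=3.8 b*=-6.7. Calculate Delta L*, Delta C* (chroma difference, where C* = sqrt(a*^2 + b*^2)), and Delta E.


Delta L* = 56.4 - 55.6 = 0.8
C1* = sqrt((3.2)^2 + (-4.5)^2) = 5.522
C2* = sqrt((3.8)^2 + (-6.7)^2) = 7.703
Delta C* = 7.703 - 5.522 = 2.18
Delta E = sqrt((0.8)^2 + (0.6)^2 + (-2.2)^2) = 2.42


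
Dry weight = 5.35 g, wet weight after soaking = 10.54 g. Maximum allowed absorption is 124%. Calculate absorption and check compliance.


WA = (10.54 - 5.35) / 5.35 x 100 = 97.0%
Maximum allowed: 124%
Compliant: Yes


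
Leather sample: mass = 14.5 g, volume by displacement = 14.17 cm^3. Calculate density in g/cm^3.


1.023 g/cm^3

Density = mass / volume
Density = 14.5 / 14.17 = 1.023 g/cm^3


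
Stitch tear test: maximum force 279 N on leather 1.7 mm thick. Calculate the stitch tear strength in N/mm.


Stitch tear strength = force / thickness
STS = 279 / 1.7 = 164.1 N/mm


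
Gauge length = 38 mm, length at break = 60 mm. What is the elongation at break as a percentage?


57.9%

Extension = 60 - 38 = 22 mm
Elongation = 22 / 38 x 100 = 57.9%


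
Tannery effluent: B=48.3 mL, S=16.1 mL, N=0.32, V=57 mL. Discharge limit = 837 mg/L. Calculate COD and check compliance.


COD = (48.3 - 16.1) x 0.32 x 8000 / 57 = 1446.2 mg/L
Limit: 837 mg/L
Compliant: No


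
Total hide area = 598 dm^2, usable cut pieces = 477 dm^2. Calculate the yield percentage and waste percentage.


Yield = 477 / 598 x 100 = 79.8%
Waste = 598 - 477 = 121 dm^2
Waste% = 100 - 79.8 = 20.2%


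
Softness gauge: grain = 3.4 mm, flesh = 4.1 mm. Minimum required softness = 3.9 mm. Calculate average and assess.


Average softness = 3.75 mm
Meets requirement: No

Average = (3.4 + 4.1) / 2 = 3.75 mm
Minimum = 3.9 mm
Meets requirement: No


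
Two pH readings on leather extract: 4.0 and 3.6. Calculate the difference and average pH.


Difference = |4.0 - 3.6| = 0.4
Average = (4.0 + 3.6) / 2 = 3.80


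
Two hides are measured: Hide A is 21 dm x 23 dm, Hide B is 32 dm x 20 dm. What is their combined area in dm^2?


1123 dm^2

Hide A area = 21 x 23 = 483 dm^2
Hide B area = 32 x 20 = 640 dm^2
Total = 483 + 640 = 1123 dm^2


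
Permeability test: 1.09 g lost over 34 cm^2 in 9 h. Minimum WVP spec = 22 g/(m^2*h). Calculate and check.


WVP = 35.62 g/(m^2*h)
Meets specification: Yes


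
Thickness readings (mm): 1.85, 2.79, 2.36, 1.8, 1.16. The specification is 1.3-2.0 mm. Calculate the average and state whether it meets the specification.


Sum = 9.96
Average = 9.96 / 5 = 1.99 mm
Specification range: 1.3 to 2.0 mm
Within spec: Yes


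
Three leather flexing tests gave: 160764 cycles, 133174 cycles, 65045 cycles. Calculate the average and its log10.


Average = 119661 cycles
log10 = 5.08


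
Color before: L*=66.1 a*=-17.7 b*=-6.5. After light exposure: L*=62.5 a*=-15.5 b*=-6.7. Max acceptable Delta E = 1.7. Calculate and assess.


dL = -3.6, da = 2.2, db = -0.2
dE = sqrt((-3.6)^2 + (2.2)^2 + (-0.2)^2) = 4.22
Max = 1.7
Passes: No


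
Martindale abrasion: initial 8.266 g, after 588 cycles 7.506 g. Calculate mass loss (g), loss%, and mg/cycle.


Mass loss = 0.760 g
Loss = 9.19%
Rate = 1.293 mg/cycle

Loss = 8.266 - 7.506 = 0.760 g
Loss% = 0.760 / 8.266 x 100 = 9.19%
Rate = 0.760 / 588 x 1000 = 1.293 mg/cycle


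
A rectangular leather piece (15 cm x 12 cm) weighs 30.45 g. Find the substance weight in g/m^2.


Area = 15 x 12 = 180 cm^2
SW = 30.45 / 180 x 10000 = 1691.7 g/m^2


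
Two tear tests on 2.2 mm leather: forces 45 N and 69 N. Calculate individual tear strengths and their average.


Tear 1 = 45 / 2.2 = 20.5 N/mm
Tear 2 = 69 / 2.2 = 31.4 N/mm
Average = (20.5 + 31.4) / 2 = 26.0 N/mm


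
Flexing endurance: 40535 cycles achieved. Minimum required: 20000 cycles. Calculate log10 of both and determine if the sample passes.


log10(40535) = 4.61
log10(20000) = 4.30
Passes: Yes


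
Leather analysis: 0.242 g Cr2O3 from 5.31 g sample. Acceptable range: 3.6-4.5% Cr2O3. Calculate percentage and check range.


Cr2O3 = 4.56%
Within range: No

Cr2O3% = 0.242 / 5.31 x 100 = 4.56%
Acceptable range: 3.6 to 4.5%
Within range: No


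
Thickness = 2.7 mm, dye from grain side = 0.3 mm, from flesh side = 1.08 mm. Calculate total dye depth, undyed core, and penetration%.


Total dyed = 0.3 + 1.08 = 1.38 mm
Undyed core = 2.7 - 1.38 = 1.32 mm
Penetration = 1.38 / 2.7 x 100 = 51.1%


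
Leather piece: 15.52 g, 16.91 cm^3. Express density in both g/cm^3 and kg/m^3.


0.918 g/cm^3
918 kg/m^3

Density = 15.52 / 16.91 = 0.918 g/cm^3
Convert: 0.918 x 1000 = 918 kg/m^3


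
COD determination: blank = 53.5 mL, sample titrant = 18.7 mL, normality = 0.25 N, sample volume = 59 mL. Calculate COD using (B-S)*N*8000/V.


1179.7 mg/L


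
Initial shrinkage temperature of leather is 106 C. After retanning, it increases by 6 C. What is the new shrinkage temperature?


New Ts = 106 + 6 = 112 C


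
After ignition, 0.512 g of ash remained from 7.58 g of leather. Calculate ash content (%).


Ash% = 0.512 / 7.58 x 100
Ash% = 6.75%


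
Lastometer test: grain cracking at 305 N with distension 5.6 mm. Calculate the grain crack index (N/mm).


Grain crack index = force / distension
Index = 305 / 5.6 = 54.5 N/mm


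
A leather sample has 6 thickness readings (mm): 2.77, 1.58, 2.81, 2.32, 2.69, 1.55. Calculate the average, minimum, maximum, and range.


Average = 2.29 mm
Min = 1.55 mm
Max = 2.81 mm
Range = 1.26 mm


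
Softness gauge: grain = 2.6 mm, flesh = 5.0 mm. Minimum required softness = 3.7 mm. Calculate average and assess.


Average softness = 3.80 mm
Meets requirement: Yes

Average = (2.6 + 5.0) / 2 = 3.80 mm
Minimum = 3.7 mm
Meets requirement: Yes


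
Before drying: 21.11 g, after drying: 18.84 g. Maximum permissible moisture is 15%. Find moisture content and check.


Moisture content = 10.8%
Acceptable: Yes

MC = (21.11 - 18.84) / 21.11 x 100 = 10.8%
Maximum: 15%
Acceptable: Yes


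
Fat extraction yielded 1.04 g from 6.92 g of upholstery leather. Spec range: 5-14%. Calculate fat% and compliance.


Fat content = 15.0%
Compliant: No

Fat% = 1.04 / 6.92 x 100 = 15.0%
Spec range: 5-14%
Compliant: No


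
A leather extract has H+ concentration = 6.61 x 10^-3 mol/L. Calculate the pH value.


pH = -log10[H+]
pH = -log10(6.61 x 10^-3) = 2.18


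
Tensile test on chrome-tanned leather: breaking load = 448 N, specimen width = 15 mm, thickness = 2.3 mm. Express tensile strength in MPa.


Cross-section = 15 x 2.3 = 34.5 mm^2
TS = 448 / 34.5 = 12.99 MPa
(1 N/mm^2 = 1 MPa)


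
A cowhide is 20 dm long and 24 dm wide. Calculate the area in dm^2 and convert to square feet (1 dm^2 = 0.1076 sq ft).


Area = 20 x 24 = 480 dm^2
Conversion: 480 x 0.1076 = 51.65 sq ft


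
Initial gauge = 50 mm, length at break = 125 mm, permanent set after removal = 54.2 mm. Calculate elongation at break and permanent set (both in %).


Elongation at break = 150.0%
Permanent set = 8.4%

Elongation at break = (125 - 50) / 50 x 100 = 150.0%
Permanent set = (54.2 - 50) / 50 x 100 = 8.4%


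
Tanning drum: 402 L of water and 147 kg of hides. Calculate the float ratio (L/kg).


2.7


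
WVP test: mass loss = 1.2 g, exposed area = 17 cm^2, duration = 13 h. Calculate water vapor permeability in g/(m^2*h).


WVP = mass_loss / (area x time) x 10000
WVP = 1.2 / (17 x 13) x 10000
WVP = 1.2 / 221 x 10000 = 54.30 g/(m^2*h)


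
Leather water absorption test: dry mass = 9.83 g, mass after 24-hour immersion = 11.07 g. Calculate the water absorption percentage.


Water absorbed = 11.07 - 9.83 = 1.24 g
WA% = 1.24 / 9.83 x 100 = 12.6%


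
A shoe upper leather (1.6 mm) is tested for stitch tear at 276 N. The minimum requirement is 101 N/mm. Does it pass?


STS = 172.5 N/mm
Passes: Yes

STS = 276 / 1.6 = 172.5 N/mm
Minimum required: 101 N/mm
Passes: Yes


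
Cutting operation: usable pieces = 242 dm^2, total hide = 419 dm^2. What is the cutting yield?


Yield = usable / total x 100
Yield = 242 / 419 x 100 = 57.8%


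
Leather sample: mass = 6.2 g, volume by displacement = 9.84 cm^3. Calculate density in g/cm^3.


Density = mass / volume
Density = 6.2 / 9.84 = 0.630 g/cm^3


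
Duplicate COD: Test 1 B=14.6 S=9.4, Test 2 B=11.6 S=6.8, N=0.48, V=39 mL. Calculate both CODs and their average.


COD1 = 512.0 mg/L
COD2 = 472.6 mg/L
Average = 492.3 mg/L

COD1 = (14.6 - 9.4) x 0.48 x 8000 / 39 = 512.0 mg/L
COD2 = (11.6 - 6.8) x 0.48 x 8000 / 39 = 472.6 mg/L
Average = (512.0 + 472.6) / 2 = 492.3 mg/L


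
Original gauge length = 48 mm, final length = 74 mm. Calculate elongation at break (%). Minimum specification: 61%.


Elongation = 54.2%
Meets spec: No

Extension = 74 - 48 = 26 mm
Elongation = 26 / 48 x 100 = 54.2%
Minimum required: 61%
Meets specification: No


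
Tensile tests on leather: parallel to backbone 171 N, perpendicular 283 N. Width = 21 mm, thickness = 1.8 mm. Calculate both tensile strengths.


Area = 21 x 1.8 = 37.8 mm^2
TS (parallel) = 171 / 37.8 = 4.52 N/mm^2
TS (perpendicular) = 283 / 37.8 = 7.49 N/mm^2


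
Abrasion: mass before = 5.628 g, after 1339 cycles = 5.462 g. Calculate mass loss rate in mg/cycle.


0.124 mg/cycle

Mass loss = 5.628 - 5.462 = 0.166 g
Rate = 0.166 / 1339 x 1000 = 0.124 mg/cycle


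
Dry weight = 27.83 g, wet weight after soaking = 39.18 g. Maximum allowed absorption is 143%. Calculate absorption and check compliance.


Absorption = 40.8%
Compliant: Yes

WA = (39.18 - 27.83) / 27.83 x 100 = 40.8%
Maximum allowed: 143%
Compliant: Yes


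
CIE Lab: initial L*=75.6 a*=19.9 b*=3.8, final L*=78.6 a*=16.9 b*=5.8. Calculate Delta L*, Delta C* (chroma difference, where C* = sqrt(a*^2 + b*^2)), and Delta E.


Delta L* = 3.0
Delta C* = -2.39
Delta E = 4.69

Delta L* = 78.6 - 75.6 = 3.0
C1* = sqrt((19.9)^2 + (3.8)^2) = 20.260
C2* = sqrt((16.9)^2 + (5.8)^2) = 17.868
Delta C* = 17.868 - 20.260 = -2.39
Delta E = sqrt((3.0)^2 + (-3.0)^2 + (2.0)^2) = 4.69


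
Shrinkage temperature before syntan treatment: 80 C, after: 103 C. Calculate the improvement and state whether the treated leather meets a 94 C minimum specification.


Improvement = 103 - 80 = 23 C
Spec check: 103 C >= 94 C? Yes


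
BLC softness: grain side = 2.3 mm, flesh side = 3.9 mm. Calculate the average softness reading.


Average = (2.3 + 3.9) / 2
Average = 3.10 mm


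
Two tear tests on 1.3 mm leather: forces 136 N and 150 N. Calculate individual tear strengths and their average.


Tear 1 = 104.6 N/mm
Tear 2 = 115.4 N/mm
Average = 110.0 N/mm

Tear 1 = 136 / 1.3 = 104.6 N/mm
Tear 2 = 150 / 1.3 = 115.4 N/mm
Average = (104.6 + 115.4) / 2 = 110.0 N/mm


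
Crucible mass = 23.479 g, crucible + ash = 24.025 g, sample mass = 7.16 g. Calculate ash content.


Ash mass = 24.025 - 23.479 = 0.546 g
Ash% = 0.546 / 7.16 x 100 = 7.63%


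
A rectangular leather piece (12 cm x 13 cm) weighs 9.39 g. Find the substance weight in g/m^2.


601.9 g/m^2

Area = 12 x 13 = 156 cm^2
SW = 9.39 / 156 x 10000 = 601.9 g/m^2


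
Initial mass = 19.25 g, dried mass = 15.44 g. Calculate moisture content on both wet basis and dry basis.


Wet basis = 19.8%
Dry basis = 24.7%

Moisture lost = 19.25 - 15.44 = 3.81 g
Wet basis MC = 3.81 / 19.25 x 100 = 19.8%
Dry basis MC = 3.81 / 15.44 x 100 = 24.7%


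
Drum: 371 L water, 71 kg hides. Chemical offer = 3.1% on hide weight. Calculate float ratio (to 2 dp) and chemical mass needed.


Float ratio = 5.23
Chemical needed = 2.201 kg


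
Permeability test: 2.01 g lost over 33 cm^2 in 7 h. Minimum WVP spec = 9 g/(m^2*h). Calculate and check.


WVP = 2.01 / (33 x 7) x 10000 = 87.01 g/(m^2*h)
Minimum: 9 g/(m^2*h)
Meets spec: Yes


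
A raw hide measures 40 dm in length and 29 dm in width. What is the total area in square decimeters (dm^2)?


Area = length x width
Area = 40 x 29 = 1160 dm^2


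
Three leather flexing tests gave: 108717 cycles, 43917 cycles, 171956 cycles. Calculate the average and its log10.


Average = 108197 cycles
log10 = 5.03

Average = (108717 + 43917 + 171956) / 3 = 108197 cycles
log10(108197) = 5.03


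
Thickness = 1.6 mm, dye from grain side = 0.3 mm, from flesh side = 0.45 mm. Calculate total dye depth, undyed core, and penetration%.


Total dyed = 0.3 + 0.45 = 0.75 mm
Undyed core = 1.6 - 0.75 = 0.85 mm
Penetration = 0.75 / 1.6 x 100 = 46.9%


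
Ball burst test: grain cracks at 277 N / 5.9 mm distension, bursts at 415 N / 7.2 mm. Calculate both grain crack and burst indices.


Crack index = 277 / 5.9 = 46.9 N/mm
Burst index = 415 / 7.2 = 57.6 N/mm


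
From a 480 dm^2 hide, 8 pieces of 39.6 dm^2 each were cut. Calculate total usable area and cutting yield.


Total usable = 8 x 39.6 = 316.8 dm^2
Yield = 316.8 / 480 x 100 = 66.0%


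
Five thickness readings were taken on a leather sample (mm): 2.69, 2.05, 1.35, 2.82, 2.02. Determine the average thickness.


2.19 mm


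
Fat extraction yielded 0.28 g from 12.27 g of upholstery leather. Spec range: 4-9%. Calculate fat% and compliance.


Fat% = 0.28 / 12.27 x 100 = 2.3%
Spec range: 4-9%
Compliant: No


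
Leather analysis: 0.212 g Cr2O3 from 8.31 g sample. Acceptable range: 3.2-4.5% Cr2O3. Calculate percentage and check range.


Cr2O3 = 2.55%
Within range: No

Cr2O3% = 0.212 / 8.31 x 100 = 2.55%
Acceptable range: 3.2 to 4.5%
Within range: No


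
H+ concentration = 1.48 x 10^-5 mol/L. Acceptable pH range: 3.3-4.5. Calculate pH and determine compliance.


pH = -log10(1.48 x 10^-5) = 4.83
Range: 3.3 to 4.5
Compliant: No


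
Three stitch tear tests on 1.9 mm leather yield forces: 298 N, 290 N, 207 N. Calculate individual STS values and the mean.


STS1 = 298 / 1.9 = 156.8 N/mm
STS2 = 290 / 1.9 = 152.6 N/mm
STS3 = 207 / 1.9 = 108.9 N/mm
Mean = (156.8 + 152.6 + 108.9) / 3 = 139.4 N/mm


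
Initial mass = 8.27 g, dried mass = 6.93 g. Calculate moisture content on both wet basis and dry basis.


Wet basis = 16.2%
Dry basis = 19.3%


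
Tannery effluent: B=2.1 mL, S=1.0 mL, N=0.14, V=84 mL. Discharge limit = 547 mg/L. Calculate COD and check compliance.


COD = 14.7 mg/L
Compliant: Yes

COD = (2.1 - 1.0) x 0.14 x 8000 / 84 = 14.7 mg/L
Limit: 547 mg/L
Compliant: Yes


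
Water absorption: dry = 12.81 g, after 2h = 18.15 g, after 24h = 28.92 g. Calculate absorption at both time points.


2h absorption = 41.7%
24h absorption = 125.8%


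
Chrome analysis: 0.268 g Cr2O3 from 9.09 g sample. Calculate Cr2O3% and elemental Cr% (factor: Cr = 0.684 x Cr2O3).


Cr2O3 = 2.95%
Cr = 2.02%

Cr2O3% = 0.268 / 9.09 x 100 = 2.95%
Cr% = 2.95 x 0.684 = 2.02%


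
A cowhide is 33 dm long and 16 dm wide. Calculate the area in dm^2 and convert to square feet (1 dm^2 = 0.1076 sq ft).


528 dm^2
56.81 sq ft

Area = 33 x 16 = 528 dm^2
Conversion: 528 x 0.1076 = 56.81 sq ft


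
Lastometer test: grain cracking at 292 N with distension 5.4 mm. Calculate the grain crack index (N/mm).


Grain crack index = force / distension
Index = 292 / 5.4 = 54.1 N/mm


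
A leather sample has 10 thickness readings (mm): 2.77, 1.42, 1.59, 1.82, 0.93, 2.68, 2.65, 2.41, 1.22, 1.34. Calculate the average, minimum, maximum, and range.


Average = 1.88 mm
Min = 0.93 mm
Max = 2.77 mm
Range = 1.84 mm


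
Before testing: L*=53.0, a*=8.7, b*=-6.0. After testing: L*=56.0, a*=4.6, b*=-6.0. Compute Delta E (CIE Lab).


Delta E = 5.08

dL = 56.0 - 53.0 = 3.0
da = 4.6 - 8.7 = -4.1
db = -6.0 - (-6.0) = 0.0
dE = sqrt((3.0)^2 + (-4.1)^2 + (0.0)^2) = 5.08


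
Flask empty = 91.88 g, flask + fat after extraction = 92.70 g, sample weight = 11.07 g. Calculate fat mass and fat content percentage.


Fat mass = 0.82 g
Fat content = 7.4%

Fat mass = 92.70 - 91.88 = 0.82 g
Fat% = 0.82 / 11.07 x 100 = 7.4%


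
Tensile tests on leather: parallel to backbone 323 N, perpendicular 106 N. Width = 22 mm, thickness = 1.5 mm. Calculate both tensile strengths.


Area = 22 x 1.5 = 33.0 mm^2
TS (parallel) = 323 / 33.0 = 9.79 N/mm^2
TS (perpendicular) = 106 / 33.0 = 3.21 N/mm^2


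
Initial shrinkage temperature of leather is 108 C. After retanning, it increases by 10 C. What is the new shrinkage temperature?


New Ts = 108 + 10 = 118 C


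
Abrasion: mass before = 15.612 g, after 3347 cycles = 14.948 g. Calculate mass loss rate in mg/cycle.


Mass loss = 15.612 - 14.948 = 0.664 g
Rate = 0.664 / 3347 x 1000 = 0.198 mg/cycle


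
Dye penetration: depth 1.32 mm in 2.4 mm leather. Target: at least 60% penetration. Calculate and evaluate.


Penetration = 55.0%
Meets target: No

Penetration = 1.32 / 2.4 x 100 = 55.0%
Target: 60%
Meets target: No


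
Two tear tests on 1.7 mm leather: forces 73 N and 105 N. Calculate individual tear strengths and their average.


Tear 1 = 42.9 N/mm
Tear 2 = 61.8 N/mm
Average = 52.4 N/mm

Tear 1 = 73 / 1.7 = 42.9 N/mm
Tear 2 = 105 / 1.7 = 61.8 N/mm
Average = (42.9 + 61.8) / 2 = 52.4 N/mm


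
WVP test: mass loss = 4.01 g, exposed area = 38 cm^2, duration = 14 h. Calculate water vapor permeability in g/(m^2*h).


75.38 g/(m^2*h)


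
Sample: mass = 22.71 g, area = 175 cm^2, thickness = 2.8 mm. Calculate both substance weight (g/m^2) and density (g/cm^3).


Substance weight = 1297.7 g/m^2
Density = 0.463 g/cm^3

SW = 22.71 / 175 x 10000 = 1297.7 g/m^2
Volume = 175 x 2.8 / 10 = 49.00 cm^3
Density = 22.71 / 49.00 = 0.463 g/cm^3


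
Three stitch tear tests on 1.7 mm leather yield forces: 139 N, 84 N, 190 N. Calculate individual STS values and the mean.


STS1 = 139 / 1.7 = 81.8 N/mm
STS2 = 84 / 1.7 = 49.4 N/mm
STS3 = 190 / 1.7 = 111.8 N/mm
Mean = (81.8 + 49.4 + 111.8) / 3 = 81.0 N/mm


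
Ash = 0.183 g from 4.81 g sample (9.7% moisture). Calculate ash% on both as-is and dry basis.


As-is ash = 3.80%
Dry-basis ash = 4.21%

As-is ash% = 0.183 / 4.81 x 100 = 3.80%
Dry mass = 4.81 x (100 - 9.7) / 100 = 4.34343 g
Dry-basis ash% = 0.183 / 4.34343 x 100 = 4.21%


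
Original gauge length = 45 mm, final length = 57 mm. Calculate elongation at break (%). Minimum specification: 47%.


Extension = 57 - 45 = 12 mm
Elongation = 12 / 45 x 100 = 26.7%
Minimum required: 47%
Meets specification: No


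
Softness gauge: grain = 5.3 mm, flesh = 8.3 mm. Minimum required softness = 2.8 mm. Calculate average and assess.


Average softness = 6.80 mm
Meets requirement: Yes

Average = (5.3 + 8.3) / 2 = 6.80 mm
Minimum = 2.8 mm
Meets requirement: Yes


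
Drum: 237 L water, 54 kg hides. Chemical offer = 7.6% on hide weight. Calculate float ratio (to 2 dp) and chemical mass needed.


Float ratio = 4.39
Chemical needed = 4.104 kg


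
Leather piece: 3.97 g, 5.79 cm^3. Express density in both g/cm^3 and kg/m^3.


Density = 3.97 / 5.79 = 0.686 g/cm^3
Convert: 0.686 x 1000 = 686 kg/m^3


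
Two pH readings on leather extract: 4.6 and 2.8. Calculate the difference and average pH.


Difference = |4.6 - 2.8| = 1.8
Average = (4.6 + 2.8) / 2 = 3.70
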